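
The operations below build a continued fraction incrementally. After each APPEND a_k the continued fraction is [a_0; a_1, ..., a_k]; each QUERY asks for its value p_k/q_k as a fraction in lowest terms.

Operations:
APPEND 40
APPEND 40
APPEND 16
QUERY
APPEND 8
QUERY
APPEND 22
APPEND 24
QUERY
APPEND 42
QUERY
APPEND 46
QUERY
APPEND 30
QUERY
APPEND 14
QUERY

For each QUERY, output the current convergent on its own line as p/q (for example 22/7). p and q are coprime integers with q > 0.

25656/641
206849/5168
110038865/2749256
4626208664/115583089
212915637409/5319571350
6392095330934/159702723589
89702250270485/2241157701596

APPEND 40: p_0 = 40·1 + 0 = 40, q_0 = 40·0 + 1 = 1 → 40/1
APPEND 40: p_1 = 40·40 + 1 = 1601, q_1 = 40·1 + 0 = 40 → 1601/40
APPEND 16: p_2 = 16·1601 + 40 = 25656, q_2 = 16·40 + 1 = 641 → 25656/641
APPEND 8: p_3 = 8·25656 + 1601 = 206849, q_3 = 8·641 + 40 = 5168 → 206849/5168
APPEND 22: p_4 = 22·206849 + 25656 = 4576334, q_4 = 22·5168 + 641 = 114337 → 4576334/114337
APPEND 24: p_5 = 24·4576334 + 206849 = 110038865, q_5 = 24·114337 + 5168 = 2749256 → 110038865/2749256
APPEND 42: p_6 = 42·110038865 + 4576334 = 4626208664, q_6 = 42·2749256 + 114337 = 115583089 → 4626208664/115583089
APPEND 46: p_7 = 46·4626208664 + 110038865 = 212915637409, q_7 = 46·115583089 + 2749256 = 5319571350 → 212915637409/5319571350
APPEND 30: p_8 = 30·212915637409 + 4626208664 = 6392095330934, q_8 = 30·5319571350 + 115583089 = 159702723589 → 6392095330934/159702723589
APPEND 14: p_9 = 14·6392095330934 + 212915637409 = 89702250270485, q_9 = 14·159702723589 + 5319571350 = 2241157701596 → 89702250270485/2241157701596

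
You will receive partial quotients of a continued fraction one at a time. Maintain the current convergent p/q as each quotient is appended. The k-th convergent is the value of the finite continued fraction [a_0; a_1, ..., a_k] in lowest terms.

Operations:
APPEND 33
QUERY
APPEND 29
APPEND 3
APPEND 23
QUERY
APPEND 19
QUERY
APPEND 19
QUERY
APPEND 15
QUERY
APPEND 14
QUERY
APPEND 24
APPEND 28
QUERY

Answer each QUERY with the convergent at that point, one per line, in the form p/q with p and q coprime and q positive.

33/1
67819/2053
1291468/39095
24605711/744858
370377133/11211965
5209885573/157712368
3516623550353/106454358684

APPEND 33: p_0 = 33·1 + 0 = 33, q_0 = 33·0 + 1 = 1 → 33/1
APPEND 29: p_1 = 29·33 + 1 = 958, q_1 = 29·1 + 0 = 29 → 958/29
APPEND 3: p_2 = 3·958 + 33 = 2907, q_2 = 3·29 + 1 = 88 → 2907/88
APPEND 23: p_3 = 23·2907 + 958 = 67819, q_3 = 23·88 + 29 = 2053 → 67819/2053
APPEND 19: p_4 = 19·67819 + 2907 = 1291468, q_4 = 19·2053 + 88 = 39095 → 1291468/39095
APPEND 19: p_5 = 19·1291468 + 67819 = 24605711, q_5 = 19·39095 + 2053 = 744858 → 24605711/744858
APPEND 15: p_6 = 15·24605711 + 1291468 = 370377133, q_6 = 15·744858 + 39095 = 11211965 → 370377133/11211965
APPEND 14: p_7 = 14·370377133 + 24605711 = 5209885573, q_7 = 14·11211965 + 744858 = 157712368 → 5209885573/157712368
APPEND 24: p_8 = 24·5209885573 + 370377133 = 125407630885, q_8 = 24·157712368 + 11211965 = 3796308797 → 125407630885/3796308797
APPEND 28: p_9 = 28·125407630885 + 5209885573 = 3516623550353, q_9 = 28·3796308797 + 157712368 = 106454358684 → 3516623550353/106454358684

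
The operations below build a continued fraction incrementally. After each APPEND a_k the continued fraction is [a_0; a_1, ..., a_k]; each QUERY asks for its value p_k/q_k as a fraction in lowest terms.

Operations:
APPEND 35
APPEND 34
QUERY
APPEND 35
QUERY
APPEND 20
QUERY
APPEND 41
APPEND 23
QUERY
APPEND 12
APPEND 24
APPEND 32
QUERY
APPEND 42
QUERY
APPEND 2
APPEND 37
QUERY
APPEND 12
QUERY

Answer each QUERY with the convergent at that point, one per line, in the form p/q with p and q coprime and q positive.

1191/34
41720/1191
835591/23854
789757464/22545569
7339531547959/209524977585
308489388144198/8806588228931
23408266778089333/668246541340470
281523519644908351/8036781197521087

APPEND 35: p_0 = 35·1 + 0 = 35, q_0 = 35·0 + 1 = 1 → 35/1
APPEND 34: p_1 = 34·35 + 1 = 1191, q_1 = 34·1 + 0 = 34 → 1191/34
APPEND 35: p_2 = 35·1191 + 35 = 41720, q_2 = 35·34 + 1 = 1191 → 41720/1191
APPEND 20: p_3 = 20·41720 + 1191 = 835591, q_3 = 20·1191 + 34 = 23854 → 835591/23854
APPEND 41: p_4 = 41·835591 + 41720 = 34300951, q_4 = 41·23854 + 1191 = 979205 → 34300951/979205
APPEND 23: p_5 = 23·34300951 + 835591 = 789757464, q_5 = 23·979205 + 23854 = 22545569 → 789757464/22545569
APPEND 12: p_6 = 12·789757464 + 34300951 = 9511390519, q_6 = 12·22545569 + 979205 = 271526033 → 9511390519/271526033
APPEND 24: p_7 = 24·9511390519 + 789757464 = 229063129920, q_7 = 24·271526033 + 22545569 = 6539170361 → 229063129920/6539170361
APPEND 32: p_8 = 32·229063129920 + 9511390519 = 7339531547959, q_8 = 32·6539170361 + 271526033 = 209524977585 → 7339531547959/209524977585
APPEND 42: p_9 = 42·7339531547959 + 229063129920 = 308489388144198, q_9 = 42·209524977585 + 6539170361 = 8806588228931 → 308489388144198/8806588228931
APPEND 2: p_10 = 2·308489388144198 + 7339531547959 = 624318307836355, q_10 = 2·8806588228931 + 209524977585 = 17822701435447 → 624318307836355/17822701435447
APPEND 37: p_11 = 37·624318307836355 + 308489388144198 = 23408266778089333, q_11 = 37·17822701435447 + 8806588228931 = 668246541340470 → 23408266778089333/668246541340470
APPEND 12: p_12 = 12·23408266778089333 + 624318307836355 = 281523519644908351, q_12 = 12·668246541340470 + 17822701435447 = 8036781197521087 → 281523519644908351/8036781197521087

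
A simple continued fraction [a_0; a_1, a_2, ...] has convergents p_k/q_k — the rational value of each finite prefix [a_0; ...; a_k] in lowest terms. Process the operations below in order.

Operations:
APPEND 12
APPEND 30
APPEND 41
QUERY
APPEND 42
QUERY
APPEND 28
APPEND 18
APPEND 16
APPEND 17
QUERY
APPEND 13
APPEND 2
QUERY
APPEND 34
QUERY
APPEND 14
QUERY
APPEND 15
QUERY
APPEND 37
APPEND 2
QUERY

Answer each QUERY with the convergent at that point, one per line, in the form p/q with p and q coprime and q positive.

14813/1231
622507/51732
86191283790/7162726673
2337267797756/194233217801
80592643380687/6697464650798
1130634275127374/93958738328973
17040106770291297/1416078539585393
1280269276322102023/106393807945562421

APPEND 12: p_0 = 12·1 + 0 = 12, q_0 = 12·0 + 1 = 1 → 12/1
APPEND 30: p_1 = 30·12 + 1 = 361, q_1 = 30·1 + 0 = 30 → 361/30
APPEND 41: p_2 = 41·361 + 12 = 14813, q_2 = 41·30 + 1 = 1231 → 14813/1231
APPEND 42: p_3 = 42·14813 + 361 = 622507, q_3 = 42·1231 + 30 = 51732 → 622507/51732
APPEND 28: p_4 = 28·622507 + 14813 = 17445009, q_4 = 28·51732 + 1231 = 1449727 → 17445009/1449727
APPEND 18: p_5 = 18·17445009 + 622507 = 314632669, q_5 = 18·1449727 + 51732 = 26146818 → 314632669/26146818
APPEND 16: p_6 = 16·314632669 + 17445009 = 5051567713, q_6 = 16·26146818 + 1449727 = 419798815 → 5051567713/419798815
APPEND 17: p_7 = 17·5051567713 + 314632669 = 86191283790, q_7 = 17·419798815 + 26146818 = 7162726673 → 86191283790/7162726673
APPEND 13: p_8 = 13·86191283790 + 5051567713 = 1125538256983, q_8 = 13·7162726673 + 419798815 = 93535245564 → 1125538256983/93535245564
APPEND 2: p_9 = 2·1125538256983 + 86191283790 = 2337267797756, q_9 = 2·93535245564 + 7162726673 = 194233217801 → 2337267797756/194233217801
APPEND 34: p_10 = 34·2337267797756 + 1125538256983 = 80592643380687, q_10 = 34·194233217801 + 93535245564 = 6697464650798 → 80592643380687/6697464650798
APPEND 14: p_11 = 14·80592643380687 + 2337267797756 = 1130634275127374, q_11 = 14·6697464650798 + 194233217801 = 93958738328973 → 1130634275127374/93958738328973
APPEND 15: p_12 = 15·1130634275127374 + 80592643380687 = 17040106770291297, q_12 = 15·93958738328973 + 6697464650798 = 1416078539585393 → 17040106770291297/1416078539585393
APPEND 37: p_13 = 37·17040106770291297 + 1130634275127374 = 631614584775905363, q_13 = 37·1416078539585393 + 93958738328973 = 52488864702988514 → 631614584775905363/52488864702988514
APPEND 2: p_14 = 2·631614584775905363 + 17040106770291297 = 1280269276322102023, q_14 = 2·52488864702988514 + 1416078539585393 = 106393807945562421 → 1280269276322102023/106393807945562421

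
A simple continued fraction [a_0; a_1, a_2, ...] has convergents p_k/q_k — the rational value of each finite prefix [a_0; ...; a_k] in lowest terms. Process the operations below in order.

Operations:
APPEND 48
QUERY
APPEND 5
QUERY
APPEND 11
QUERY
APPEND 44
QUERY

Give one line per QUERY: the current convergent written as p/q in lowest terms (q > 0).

APPEND 48: p_0 = 48·1 + 0 = 48, q_0 = 48·0 + 1 = 1 → 48/1
APPEND 5: p_1 = 5·48 + 1 = 241, q_1 = 5·1 + 0 = 5 → 241/5
APPEND 11: p_2 = 11·241 + 48 = 2699, q_2 = 11·5 + 1 = 56 → 2699/56
APPEND 44: p_3 = 44·2699 + 241 = 118997, q_3 = 44·56 + 5 = 2469 → 118997/2469

48/1
241/5
2699/56
118997/2469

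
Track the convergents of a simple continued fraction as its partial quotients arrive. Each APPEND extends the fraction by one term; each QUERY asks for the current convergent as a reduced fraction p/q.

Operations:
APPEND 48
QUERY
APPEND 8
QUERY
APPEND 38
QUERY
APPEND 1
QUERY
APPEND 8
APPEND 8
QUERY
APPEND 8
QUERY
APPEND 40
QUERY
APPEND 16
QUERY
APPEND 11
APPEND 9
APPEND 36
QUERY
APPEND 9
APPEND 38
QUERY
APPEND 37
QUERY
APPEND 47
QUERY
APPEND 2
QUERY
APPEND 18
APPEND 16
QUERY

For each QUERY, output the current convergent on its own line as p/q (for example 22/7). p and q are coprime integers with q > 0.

APPEND 48: p_0 = 48·1 + 0 = 48, q_0 = 48·0 + 1 = 1 → 48/1
APPEND 8: p_1 = 8·48 + 1 = 385, q_1 = 8·1 + 0 = 8 → 385/8
APPEND 38: p_2 = 38·385 + 48 = 14678, q_2 = 38·8 + 1 = 305 → 14678/305
APPEND 1: p_3 = 1·14678 + 385 = 15063, q_3 = 1·305 + 8 = 313 → 15063/313
APPEND 8: p_4 = 8·15063 + 14678 = 135182, q_4 = 8·313 + 305 = 2809 → 135182/2809
APPEND 8: p_5 = 8·135182 + 15063 = 1096519, q_5 = 8·2809 + 313 = 22785 → 1096519/22785
APPEND 8: p_6 = 8·1096519 + 135182 = 8907334, q_6 = 8·22785 + 2809 = 185089 → 8907334/185089
APPEND 40: p_7 = 40·8907334 + 1096519 = 357389879, q_7 = 40·185089 + 22785 = 7426345 → 357389879/7426345
APPEND 16: p_8 = 16·357389879 + 8907334 = 5727145398, q_8 = 16·7426345 + 185089 = 119006609 → 5727145398/119006609
APPEND 11: p_9 = 11·5727145398 + 357389879 = 63355989257, q_9 = 11·119006609 + 7426345 = 1316499044 → 63355989257/1316499044
APPEND 9: p_10 = 9·63355989257 + 5727145398 = 575931048711, q_10 = 9·1316499044 + 119006609 = 11967498005 → 575931048711/11967498005
APPEND 36: p_11 = 36·575931048711 + 63355989257 = 20796873742853, q_11 = 36·11967498005 + 1316499044 = 432146427224 → 20796873742853/432146427224
APPEND 9: p_12 = 9·20796873742853 + 575931048711 = 187747794734388, q_12 = 9·432146427224 + 11967498005 = 3901285343021 → 187747794734388/3901285343021
APPEND 38: p_13 = 38·187747794734388 + 20796873742853 = 7155213073649597, q_13 = 38·3901285343021 + 432146427224 = 148680989462022 → 7155213073649597/148680989462022
APPEND 37: p_14 = 37·7155213073649597 + 187747794734388 = 264930631519769477, q_14 = 37·148680989462022 + 3901285343021 = 5505097895437835 → 264930631519769477/5505097895437835
APPEND 47: p_15 = 47·264930631519769477 + 7155213073649597 = 12458894894502815016, q_15 = 47·5505097895437835 + 148680989462022 = 258888282075040267 → 12458894894502815016/258888282075040267
APPEND 2: p_16 = 2·12458894894502815016 + 264930631519769477 = 25182720420525399509, q_16 = 2·258888282075040267 + 5505097895437835 = 523281662045518369 → 25182720420525399509/523281662045518369
APPEND 18: p_17 = 18·25182720420525399509 + 12458894894502815016 = 465747862463960006178, q_17 = 18·523281662045518369 + 258888282075040267 = 9677958198894370909 → 465747862463960006178/9677958198894370909
APPEND 16: p_18 = 16·465747862463960006178 + 25182720420525399509 = 7477148519843885498357, q_18 = 16·9677958198894370909 + 523281662045518369 = 155370612844355452913 → 7477148519843885498357/155370612844355452913

48/1
385/8
14678/305
15063/313
1096519/22785
8907334/185089
357389879/7426345
5727145398/119006609
20796873742853/432146427224
7155213073649597/148680989462022
264930631519769477/5505097895437835
12458894894502815016/258888282075040267
25182720420525399509/523281662045518369
7477148519843885498357/155370612844355452913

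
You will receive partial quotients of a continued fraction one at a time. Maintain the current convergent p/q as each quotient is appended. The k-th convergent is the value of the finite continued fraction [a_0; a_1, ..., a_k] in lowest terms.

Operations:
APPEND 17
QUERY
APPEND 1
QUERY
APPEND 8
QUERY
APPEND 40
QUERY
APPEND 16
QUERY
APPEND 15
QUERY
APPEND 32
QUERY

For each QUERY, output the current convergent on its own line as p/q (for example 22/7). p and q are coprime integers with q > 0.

17/1
18/1
161/9
6458/361
103489/5785
1558793/87136
49984865/2794137

APPEND 17: p_0 = 17·1 + 0 = 17, q_0 = 17·0 + 1 = 1 → 17/1
APPEND 1: p_1 = 1·17 + 1 = 18, q_1 = 1·1 + 0 = 1 → 18/1
APPEND 8: p_2 = 8·18 + 17 = 161, q_2 = 8·1 + 1 = 9 → 161/9
APPEND 40: p_3 = 40·161 + 18 = 6458, q_3 = 40·9 + 1 = 361 → 6458/361
APPEND 16: p_4 = 16·6458 + 161 = 103489, q_4 = 16·361 + 9 = 5785 → 103489/5785
APPEND 15: p_5 = 15·103489 + 6458 = 1558793, q_5 = 15·5785 + 361 = 87136 → 1558793/87136
APPEND 32: p_6 = 32·1558793 + 103489 = 49984865, q_6 = 32·87136 + 5785 = 2794137 → 49984865/2794137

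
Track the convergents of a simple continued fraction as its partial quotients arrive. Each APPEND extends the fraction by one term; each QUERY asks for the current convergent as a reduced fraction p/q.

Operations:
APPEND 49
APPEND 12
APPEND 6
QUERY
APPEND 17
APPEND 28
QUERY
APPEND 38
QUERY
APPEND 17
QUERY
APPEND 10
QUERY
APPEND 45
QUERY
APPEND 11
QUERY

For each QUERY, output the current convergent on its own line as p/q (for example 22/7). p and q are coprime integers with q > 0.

APPEND 49: p_0 = 49·1 + 0 = 49, q_0 = 49·0 + 1 = 1 → 49/1
APPEND 12: p_1 = 12·49 + 1 = 589, q_1 = 12·1 + 0 = 12 → 589/12
APPEND 6: p_2 = 6·589 + 49 = 3583, q_2 = 6·12 + 1 = 73 → 3583/73
APPEND 17: p_3 = 17·3583 + 589 = 61500, q_3 = 17·73 + 12 = 1253 → 61500/1253
APPEND 28: p_4 = 28·61500 + 3583 = 1725583, q_4 = 28·1253 + 73 = 35157 → 1725583/35157
APPEND 38: p_5 = 38·1725583 + 61500 = 65633654, q_5 = 38·35157 + 1253 = 1337219 → 65633654/1337219
APPEND 17: p_6 = 17·65633654 + 1725583 = 1117497701, q_6 = 17·1337219 + 35157 = 22767880 → 1117497701/22767880
APPEND 10: p_7 = 10·1117497701 + 65633654 = 11240610664, q_7 = 10·22767880 + 1337219 = 229016019 → 11240610664/229016019
APPEND 45: p_8 = 45·11240610664 + 1117497701 = 506944977581, q_8 = 45·229016019 + 22767880 = 10328488735 → 506944977581/10328488735
APPEND 11: p_9 = 11·506944977581 + 11240610664 = 5587635364055, q_9 = 11·10328488735 + 229016019 = 113842392104 → 5587635364055/113842392104

3583/73
1725583/35157
65633654/1337219
1117497701/22767880
11240610664/229016019
506944977581/10328488735
5587635364055/113842392104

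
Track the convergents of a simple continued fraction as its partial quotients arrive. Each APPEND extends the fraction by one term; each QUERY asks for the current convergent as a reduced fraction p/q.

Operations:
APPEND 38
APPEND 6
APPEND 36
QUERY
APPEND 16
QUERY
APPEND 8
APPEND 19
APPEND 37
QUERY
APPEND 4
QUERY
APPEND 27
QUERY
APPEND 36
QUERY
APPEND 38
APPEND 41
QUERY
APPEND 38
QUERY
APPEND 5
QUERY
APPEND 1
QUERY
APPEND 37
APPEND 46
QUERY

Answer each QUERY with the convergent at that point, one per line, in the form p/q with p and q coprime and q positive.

8282/217
132741/3478
758339257/19869550
3053823759/80014457
83211580750/2180259889
2998670730759/78569370461
4678339344064031/122579039204148
177890927773782770/4660991306095031
894132978212977881/23427535569679303
1072023905986760651/28088526875774334
1866786828893250371179/48912427905648938740

APPEND 38: p_0 = 38·1 + 0 = 38, q_0 = 38·0 + 1 = 1 → 38/1
APPEND 6: p_1 = 6·38 + 1 = 229, q_1 = 6·1 + 0 = 6 → 229/6
APPEND 36: p_2 = 36·229 + 38 = 8282, q_2 = 36·6 + 1 = 217 → 8282/217
APPEND 16: p_3 = 16·8282 + 229 = 132741, q_3 = 16·217 + 6 = 3478 → 132741/3478
APPEND 8: p_4 = 8·132741 + 8282 = 1070210, q_4 = 8·3478 + 217 = 28041 → 1070210/28041
APPEND 19: p_5 = 19·1070210 + 132741 = 20466731, q_5 = 19·28041 + 3478 = 536257 → 20466731/536257
APPEND 37: p_6 = 37·20466731 + 1070210 = 758339257, q_6 = 37·536257 + 28041 = 19869550 → 758339257/19869550
APPEND 4: p_7 = 4·758339257 + 20466731 = 3053823759, q_7 = 4·19869550 + 536257 = 80014457 → 3053823759/80014457
APPEND 27: p_8 = 27·3053823759 + 758339257 = 83211580750, q_8 = 27·80014457 + 19869550 = 2180259889 → 83211580750/2180259889
APPEND 36: p_9 = 36·83211580750 + 3053823759 = 2998670730759, q_9 = 36·2180259889 + 80014457 = 78569370461 → 2998670730759/78569370461
APPEND 38: p_10 = 38·2998670730759 + 83211580750 = 114032699349592, q_10 = 38·78569370461 + 2180259889 = 2987816337407 → 114032699349592/2987816337407
APPEND 41: p_11 = 41·114032699349592 + 2998670730759 = 4678339344064031, q_11 = 41·2987816337407 + 78569370461 = 122579039204148 → 4678339344064031/122579039204148
APPEND 38: p_12 = 38·4678339344064031 + 114032699349592 = 177890927773782770, q_12 = 38·122579039204148 + 2987816337407 = 4660991306095031 → 177890927773782770/4660991306095031
APPEND 5: p_13 = 5·177890927773782770 + 4678339344064031 = 894132978212977881, q_13 = 5·4660991306095031 + 122579039204148 = 23427535569679303 → 894132978212977881/23427535569679303
APPEND 1: p_14 = 1·894132978212977881 + 177890927773782770 = 1072023905986760651, q_14 = 1·23427535569679303 + 4660991306095031 = 28088526875774334 → 1072023905986760651/28088526875774334
APPEND 37: p_15 = 37·1072023905986760651 + 894132978212977881 = 40559017499723121968, q_15 = 37·28088526875774334 + 23427535569679303 = 1062703029973329661 → 40559017499723121968/1062703029973329661
APPEND 46: p_16 = 46·40559017499723121968 + 1072023905986760651 = 1866786828893250371179, q_16 = 46·1062703029973329661 + 28088526875774334 = 48912427905648938740 → 1866786828893250371179/48912427905648938740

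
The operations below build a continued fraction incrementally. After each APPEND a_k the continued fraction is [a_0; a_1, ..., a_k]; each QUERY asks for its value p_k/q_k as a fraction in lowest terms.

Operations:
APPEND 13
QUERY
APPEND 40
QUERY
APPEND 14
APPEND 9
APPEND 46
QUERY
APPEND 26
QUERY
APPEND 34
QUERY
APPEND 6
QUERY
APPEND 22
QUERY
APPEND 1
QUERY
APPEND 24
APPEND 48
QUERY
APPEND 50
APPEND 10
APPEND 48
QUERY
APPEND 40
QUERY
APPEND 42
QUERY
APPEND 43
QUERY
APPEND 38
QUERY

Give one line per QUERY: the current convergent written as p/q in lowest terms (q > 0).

13/1
521/40
3056371/234655
79531930/6106119
2707141991/207842701
16322383876/1253162325
361799587263/27777413851
378121971139/29030576176
453341012911891/34805570195776
10929150794787051437/839093120485248123
437393250006219860861/33581169655190429446
18381445651056021207599/1411248218638483284855
790839556245415131787618/60717254571109971678211
30070284582976831029137083/2308666921920817407056873

APPEND 13: p_0 = 13·1 + 0 = 13, q_0 = 13·0 + 1 = 1 → 13/1
APPEND 40: p_1 = 40·13 + 1 = 521, q_1 = 40·1 + 0 = 40 → 521/40
APPEND 14: p_2 = 14·521 + 13 = 7307, q_2 = 14·40 + 1 = 561 → 7307/561
APPEND 9: p_3 = 9·7307 + 521 = 66284, q_3 = 9·561 + 40 = 5089 → 66284/5089
APPEND 46: p_4 = 46·66284 + 7307 = 3056371, q_4 = 46·5089 + 561 = 234655 → 3056371/234655
APPEND 26: p_5 = 26·3056371 + 66284 = 79531930, q_5 = 26·234655 + 5089 = 6106119 → 79531930/6106119
APPEND 34: p_6 = 34·79531930 + 3056371 = 2707141991, q_6 = 34·6106119 + 234655 = 207842701 → 2707141991/207842701
APPEND 6: p_7 = 6·2707141991 + 79531930 = 16322383876, q_7 = 6·207842701 + 6106119 = 1253162325 → 16322383876/1253162325
APPEND 22: p_8 = 22·16322383876 + 2707141991 = 361799587263, q_8 = 22·1253162325 + 207842701 = 27777413851 → 361799587263/27777413851
APPEND 1: p_9 = 1·361799587263 + 16322383876 = 378121971139, q_9 = 1·27777413851 + 1253162325 = 29030576176 → 378121971139/29030576176
APPEND 24: p_10 = 24·378121971139 + 361799587263 = 9436726894599, q_10 = 24·29030576176 + 27777413851 = 724511242075 → 9436726894599/724511242075
APPEND 48: p_11 = 48·9436726894599 + 378121971139 = 453341012911891, q_11 = 48·724511242075 + 29030576176 = 34805570195776 → 453341012911891/34805570195776
APPEND 50: p_12 = 50·453341012911891 + 9436726894599 = 22676487372489149, q_12 = 50·34805570195776 + 724511242075 = 1741003021030875 → 22676487372489149/1741003021030875
APPEND 10: p_13 = 10·22676487372489149 + 453341012911891 = 227218214737803381, q_13 = 10·1741003021030875 + 34805570195776 = 17444835780504526 → 227218214737803381/17444835780504526
APPEND 48: p_14 = 48·227218214737803381 + 22676487372489149 = 10929150794787051437, q_14 = 48·17444835780504526 + 1741003021030875 = 839093120485248123 → 10929150794787051437/839093120485248123
APPEND 40: p_15 = 40·10929150794787051437 + 227218214737803381 = 437393250006219860861, q_15 = 40·839093120485248123 + 17444835780504526 = 33581169655190429446 → 437393250006219860861/33581169655190429446
APPEND 42: p_16 = 42·437393250006219860861 + 10929150794787051437 = 18381445651056021207599, q_16 = 42·33581169655190429446 + 839093120485248123 = 1411248218638483284855 → 18381445651056021207599/1411248218638483284855
APPEND 43: p_17 = 43·18381445651056021207599 + 437393250006219860861 = 790839556245415131787618, q_17 = 43·1411248218638483284855 + 33581169655190429446 = 60717254571109971678211 → 790839556245415131787618/60717254571109971678211
APPEND 38: p_18 = 38·790839556245415131787618 + 18381445651056021207599 = 30070284582976831029137083, q_18 = 38·60717254571109971678211 + 1411248218638483284855 = 2308666921920817407056873 → 30070284582976831029137083/2308666921920817407056873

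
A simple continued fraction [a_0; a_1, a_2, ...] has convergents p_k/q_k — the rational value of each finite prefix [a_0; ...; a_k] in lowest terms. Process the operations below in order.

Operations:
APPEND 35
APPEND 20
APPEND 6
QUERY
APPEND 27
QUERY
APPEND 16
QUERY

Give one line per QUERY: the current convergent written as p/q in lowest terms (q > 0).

4241/121
115208/3287
1847569/52713

APPEND 35: p_0 = 35·1 + 0 = 35, q_0 = 35·0 + 1 = 1 → 35/1
APPEND 20: p_1 = 20·35 + 1 = 701, q_1 = 20·1 + 0 = 20 → 701/20
APPEND 6: p_2 = 6·701 + 35 = 4241, q_2 = 6·20 + 1 = 121 → 4241/121
APPEND 27: p_3 = 27·4241 + 701 = 115208, q_3 = 27·121 + 20 = 3287 → 115208/3287
APPEND 16: p_4 = 16·115208 + 4241 = 1847569, q_4 = 16·3287 + 121 = 52713 → 1847569/52713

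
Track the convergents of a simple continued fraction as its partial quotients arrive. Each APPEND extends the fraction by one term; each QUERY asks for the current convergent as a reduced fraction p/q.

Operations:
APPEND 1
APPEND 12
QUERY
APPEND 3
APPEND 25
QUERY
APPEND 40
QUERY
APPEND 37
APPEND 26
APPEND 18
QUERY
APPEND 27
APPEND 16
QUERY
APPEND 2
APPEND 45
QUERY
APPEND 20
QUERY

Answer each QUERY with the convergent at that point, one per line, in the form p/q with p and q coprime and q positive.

13/12
1013/937
40560/37517
705042857/652147260
305908926969/282958215308
28696098278244/26543183409413
574552858661575/531447228748129

APPEND 1: p_0 = 1·1 + 0 = 1, q_0 = 1·0 + 1 = 1 → 1/1
APPEND 12: p_1 = 12·1 + 1 = 13, q_1 = 12·1 + 0 = 12 → 13/12
APPEND 3: p_2 = 3·13 + 1 = 40, q_2 = 3·12 + 1 = 37 → 40/37
APPEND 25: p_3 = 25·40 + 13 = 1013, q_3 = 25·37 + 12 = 937 → 1013/937
APPEND 40: p_4 = 40·1013 + 40 = 40560, q_4 = 40·937 + 37 = 37517 → 40560/37517
APPEND 37: p_5 = 37·40560 + 1013 = 1501733, q_5 = 37·37517 + 937 = 1389066 → 1501733/1389066
APPEND 26: p_6 = 26·1501733 + 40560 = 39085618, q_6 = 26·1389066 + 37517 = 36153233 → 39085618/36153233
APPEND 18: p_7 = 18·39085618 + 1501733 = 705042857, q_7 = 18·36153233 + 1389066 = 652147260 → 705042857/652147260
APPEND 27: p_8 = 27·705042857 + 39085618 = 19075242757, q_8 = 27·652147260 + 36153233 = 17644129253 → 19075242757/17644129253
APPEND 16: p_9 = 16·19075242757 + 705042857 = 305908926969, q_9 = 16·17644129253 + 652147260 = 282958215308 → 305908926969/282958215308
APPEND 2: p_10 = 2·305908926969 + 19075242757 = 630893096695, q_10 = 2·282958215308 + 17644129253 = 583560559869 → 630893096695/583560559869
APPEND 45: p_11 = 45·630893096695 + 305908926969 = 28696098278244, q_11 = 45·583560559869 + 282958215308 = 26543183409413 → 28696098278244/26543183409413
APPEND 20: p_12 = 20·28696098278244 + 630893096695 = 574552858661575, q_12 = 20·26543183409413 + 583560559869 = 531447228748129 → 574552858661575/531447228748129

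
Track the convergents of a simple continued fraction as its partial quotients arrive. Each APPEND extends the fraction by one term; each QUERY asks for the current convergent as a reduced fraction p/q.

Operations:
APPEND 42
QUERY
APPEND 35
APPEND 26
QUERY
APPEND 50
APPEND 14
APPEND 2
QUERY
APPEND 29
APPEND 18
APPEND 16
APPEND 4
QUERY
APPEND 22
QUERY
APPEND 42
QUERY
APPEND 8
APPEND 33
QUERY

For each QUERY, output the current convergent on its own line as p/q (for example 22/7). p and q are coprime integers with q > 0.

42/1
38288/911
55636835/1323787
1929362284553/45906002931
42920915442959/1021232604110
1804607810888831/42937675375551
479637460095157862/11412184650456645

APPEND 42: p_0 = 42·1 + 0 = 42, q_0 = 42·0 + 1 = 1 → 42/1
APPEND 35: p_1 = 35·42 + 1 = 1471, q_1 = 35·1 + 0 = 35 → 1471/35
APPEND 26: p_2 = 26·1471 + 42 = 38288, q_2 = 26·35 + 1 = 911 → 38288/911
APPEND 50: p_3 = 50·38288 + 1471 = 1915871, q_3 = 50·911 + 35 = 45585 → 1915871/45585
APPEND 14: p_4 = 14·1915871 + 38288 = 26860482, q_4 = 14·45585 + 911 = 639101 → 26860482/639101
APPEND 2: p_5 = 2·26860482 + 1915871 = 55636835, q_5 = 2·639101 + 45585 = 1323787 → 55636835/1323787
APPEND 29: p_6 = 29·55636835 + 26860482 = 1640328697, q_6 = 29·1323787 + 639101 = 39028924 → 1640328697/39028924
APPEND 18: p_7 = 18·1640328697 + 55636835 = 29581553381, q_7 = 18·39028924 + 1323787 = 703844419 → 29581553381/703844419
APPEND 16: p_8 = 16·29581553381 + 1640328697 = 474945182793, q_8 = 16·703844419 + 39028924 = 11300539628 → 474945182793/11300539628
APPEND 4: p_9 = 4·474945182793 + 29581553381 = 1929362284553, q_9 = 4·11300539628 + 703844419 = 45906002931 → 1929362284553/45906002931
APPEND 22: p_10 = 22·1929362284553 + 474945182793 = 42920915442959, q_10 = 22·45906002931 + 11300539628 = 1021232604110 → 42920915442959/1021232604110
APPEND 42: p_11 = 42·42920915442959 + 1929362284553 = 1804607810888831, q_11 = 42·1021232604110 + 45906002931 = 42937675375551 → 1804607810888831/42937675375551
APPEND 8: p_12 = 8·1804607810888831 + 42920915442959 = 14479783402553607, q_12 = 8·42937675375551 + 1021232604110 = 344522635608518 → 14479783402553607/344522635608518
APPEND 33: p_13 = 33·14479783402553607 + 1804607810888831 = 479637460095157862, q_13 = 33·344522635608518 + 42937675375551 = 11412184650456645 → 479637460095157862/11412184650456645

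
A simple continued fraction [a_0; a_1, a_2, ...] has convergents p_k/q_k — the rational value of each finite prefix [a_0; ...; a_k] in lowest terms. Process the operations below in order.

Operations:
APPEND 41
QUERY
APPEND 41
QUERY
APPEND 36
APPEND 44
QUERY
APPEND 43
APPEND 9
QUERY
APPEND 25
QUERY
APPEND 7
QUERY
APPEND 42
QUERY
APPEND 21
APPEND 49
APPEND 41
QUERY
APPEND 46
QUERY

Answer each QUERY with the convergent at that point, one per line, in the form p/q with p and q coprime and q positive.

41/1
1682/41
2667774/65029
1035641649/25244545
26005816100/633911349
183076354349/4462623988
7715212698758/188064118845
326343435207465748/7954866959535975
15019753659364508249/366117804849640612

APPEND 41: p_0 = 41·1 + 0 = 41, q_0 = 41·0 + 1 = 1 → 41/1
APPEND 41: p_1 = 41·41 + 1 = 1682, q_1 = 41·1 + 0 = 41 → 1682/41
APPEND 36: p_2 = 36·1682 + 41 = 60593, q_2 = 36·41 + 1 = 1477 → 60593/1477
APPEND 44: p_3 = 44·60593 + 1682 = 2667774, q_3 = 44·1477 + 41 = 65029 → 2667774/65029
APPEND 43: p_4 = 43·2667774 + 60593 = 114774875, q_4 = 43·65029 + 1477 = 2797724 → 114774875/2797724
APPEND 9: p_5 = 9·114774875 + 2667774 = 1035641649, q_5 = 9·2797724 + 65029 = 25244545 → 1035641649/25244545
APPEND 25: p_6 = 25·1035641649 + 114774875 = 26005816100, q_6 = 25·25244545 + 2797724 = 633911349 → 26005816100/633911349
APPEND 7: p_7 = 7·26005816100 + 1035641649 = 183076354349, q_7 = 7·633911349 + 25244545 = 4462623988 → 183076354349/4462623988
APPEND 42: p_8 = 42·183076354349 + 26005816100 = 7715212698758, q_8 = 42·4462623988 + 633911349 = 188064118845 → 7715212698758/188064118845
APPEND 21: p_9 = 21·7715212698758 + 183076354349 = 162202543028267, q_9 = 21·188064118845 + 4462623988 = 3953809119733 → 162202543028267/3953809119733
APPEND 49: p_10 = 49·162202543028267 + 7715212698758 = 7955639821083841, q_10 = 49·3953809119733 + 188064118845 = 193924710985762 → 7955639821083841/193924710985762
APPEND 41: p_11 = 41·7955639821083841 + 162202543028267 = 326343435207465748, q_11 = 41·193924710985762 + 3953809119733 = 7954866959535975 → 326343435207465748/7954866959535975
APPEND 46: p_12 = 46·326343435207465748 + 7955639821083841 = 15019753659364508249, q_12 = 46·7954866959535975 + 193924710985762 = 366117804849640612 → 15019753659364508249/366117804849640612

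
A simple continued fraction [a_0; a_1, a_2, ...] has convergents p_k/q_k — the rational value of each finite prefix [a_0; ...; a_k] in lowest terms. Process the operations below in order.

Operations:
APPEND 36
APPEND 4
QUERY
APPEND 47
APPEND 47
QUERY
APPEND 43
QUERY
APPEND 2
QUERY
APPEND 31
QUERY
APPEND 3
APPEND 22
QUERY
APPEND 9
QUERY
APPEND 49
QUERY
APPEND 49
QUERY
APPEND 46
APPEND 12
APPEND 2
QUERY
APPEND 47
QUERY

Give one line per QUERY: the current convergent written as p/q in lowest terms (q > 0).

145/4
322142/8887
13858957/382330
28040056/773547
883100693/24362287
59784627663/1649291263
540738991102/14917481775
26555995191661/732605898238
1301784503382491/35912606495437
1500319647776421157/41389637830199374
71235228947804611834/1965181440682126095

APPEND 36: p_0 = 36·1 + 0 = 36, q_0 = 36·0 + 1 = 1 → 36/1
APPEND 4: p_1 = 4·36 + 1 = 145, q_1 = 4·1 + 0 = 4 → 145/4
APPEND 47: p_2 = 47·145 + 36 = 6851, q_2 = 47·4 + 1 = 189 → 6851/189
APPEND 47: p_3 = 47·6851 + 145 = 322142, q_3 = 47·189 + 4 = 8887 → 322142/8887
APPEND 43: p_4 = 43·322142 + 6851 = 13858957, q_4 = 43·8887 + 189 = 382330 → 13858957/382330
APPEND 2: p_5 = 2·13858957 + 322142 = 28040056, q_5 = 2·382330 + 8887 = 773547 → 28040056/773547
APPEND 31: p_6 = 31·28040056 + 13858957 = 883100693, q_6 = 31·773547 + 382330 = 24362287 → 883100693/24362287
APPEND 3: p_7 = 3·883100693 + 28040056 = 2677342135, q_7 = 3·24362287 + 773547 = 73860408 → 2677342135/73860408
APPEND 22: p_8 = 22·2677342135 + 883100693 = 59784627663, q_8 = 22·73860408 + 24362287 = 1649291263 → 59784627663/1649291263
APPEND 9: p_9 = 9·59784627663 + 2677342135 = 540738991102, q_9 = 9·1649291263 + 73860408 = 14917481775 → 540738991102/14917481775
APPEND 49: p_10 = 49·540738991102 + 59784627663 = 26555995191661, q_10 = 49·14917481775 + 1649291263 = 732605898238 → 26555995191661/732605898238
APPEND 49: p_11 = 49·26555995191661 + 540738991102 = 1301784503382491, q_11 = 49·732605898238 + 14917481775 = 35912606495437 → 1301784503382491/35912606495437
APPEND 46: p_12 = 46·1301784503382491 + 26555995191661 = 59908643150786247, q_12 = 46·35912606495437 + 732605898238 = 1652712504688340 → 59908643150786247/1652712504688340
APPEND 12: p_13 = 12·59908643150786247 + 1301784503382491 = 720205502312817455, q_13 = 12·1652712504688340 + 35912606495437 = 19868462662755517 → 720205502312817455/19868462662755517
APPEND 2: p_14 = 2·720205502312817455 + 59908643150786247 = 1500319647776421157, q_14 = 2·19868462662755517 + 1652712504688340 = 41389637830199374 → 1500319647776421157/41389637830199374
APPEND 47: p_15 = 47·1500319647776421157 + 720205502312817455 = 71235228947804611834, q_15 = 47·41389637830199374 + 19868462662755517 = 1965181440682126095 → 71235228947804611834/1965181440682126095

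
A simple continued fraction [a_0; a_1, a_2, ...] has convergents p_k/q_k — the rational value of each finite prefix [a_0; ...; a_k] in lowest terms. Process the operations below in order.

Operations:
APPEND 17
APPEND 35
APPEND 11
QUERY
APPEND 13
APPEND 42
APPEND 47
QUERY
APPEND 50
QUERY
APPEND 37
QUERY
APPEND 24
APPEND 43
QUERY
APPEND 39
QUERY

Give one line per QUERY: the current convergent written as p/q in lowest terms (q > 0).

6573/386
170247806/9997817
8516010763/500103462
315262646037/18513825911
326032501819030/19146286614929
12722842390457821/747150009907557

APPEND 17: p_0 = 17·1 + 0 = 17, q_0 = 17·0 + 1 = 1 → 17/1
APPEND 35: p_1 = 35·17 + 1 = 596, q_1 = 35·1 + 0 = 35 → 596/35
APPEND 11: p_2 = 11·596 + 17 = 6573, q_2 = 11·35 + 1 = 386 → 6573/386
APPEND 13: p_3 = 13·6573 + 596 = 86045, q_3 = 13·386 + 35 = 5053 → 86045/5053
APPEND 42: p_4 = 42·86045 + 6573 = 3620463, q_4 = 42·5053 + 386 = 212612 → 3620463/212612
APPEND 47: p_5 = 47·3620463 + 86045 = 170247806, q_5 = 47·212612 + 5053 = 9997817 → 170247806/9997817
APPEND 50: p_6 = 50·170247806 + 3620463 = 8516010763, q_6 = 50·9997817 + 212612 = 500103462 → 8516010763/500103462
APPEND 37: p_7 = 37·8516010763 + 170247806 = 315262646037, q_7 = 37·500103462 + 9997817 = 18513825911 → 315262646037/18513825911
APPEND 24: p_8 = 24·315262646037 + 8516010763 = 7574819515651, q_8 = 24·18513825911 + 500103462 = 444831925326 → 7574819515651/444831925326
APPEND 43: p_9 = 43·7574819515651 + 315262646037 = 326032501819030, q_9 = 43·444831925326 + 18513825911 = 19146286614929 → 326032501819030/19146286614929
APPEND 39: p_10 = 39·326032501819030 + 7574819515651 = 12722842390457821, q_10 = 39·19146286614929 + 444831925326 = 747150009907557 → 12722842390457821/747150009907557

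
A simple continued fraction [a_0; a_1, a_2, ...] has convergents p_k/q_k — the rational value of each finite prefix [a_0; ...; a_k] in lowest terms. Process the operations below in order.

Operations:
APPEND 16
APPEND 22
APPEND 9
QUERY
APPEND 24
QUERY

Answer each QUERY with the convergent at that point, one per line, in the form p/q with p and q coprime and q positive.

3193/199
76985/4798

APPEND 16: p_0 = 16·1 + 0 = 16, q_0 = 16·0 + 1 = 1 → 16/1
APPEND 22: p_1 = 22·16 + 1 = 353, q_1 = 22·1 + 0 = 22 → 353/22
APPEND 9: p_2 = 9·353 + 16 = 3193, q_2 = 9·22 + 1 = 199 → 3193/199
APPEND 24: p_3 = 24·3193 + 353 = 76985, q_3 = 24·199 + 22 = 4798 → 76985/4798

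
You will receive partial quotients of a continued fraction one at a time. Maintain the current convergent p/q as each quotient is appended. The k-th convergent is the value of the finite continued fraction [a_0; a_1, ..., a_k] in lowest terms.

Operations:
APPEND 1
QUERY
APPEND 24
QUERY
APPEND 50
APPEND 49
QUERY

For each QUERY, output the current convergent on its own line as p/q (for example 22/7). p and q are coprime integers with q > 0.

APPEND 1: p_0 = 1·1 + 0 = 1, q_0 = 1·0 + 1 = 1 → 1/1
APPEND 24: p_1 = 24·1 + 1 = 25, q_1 = 24·1 + 0 = 24 → 25/24
APPEND 50: p_2 = 50·25 + 1 = 1251, q_2 = 50·24 + 1 = 1201 → 1251/1201
APPEND 49: p_3 = 49·1251 + 25 = 61324, q_3 = 49·1201 + 24 = 58873 → 61324/58873

1/1
25/24
61324/58873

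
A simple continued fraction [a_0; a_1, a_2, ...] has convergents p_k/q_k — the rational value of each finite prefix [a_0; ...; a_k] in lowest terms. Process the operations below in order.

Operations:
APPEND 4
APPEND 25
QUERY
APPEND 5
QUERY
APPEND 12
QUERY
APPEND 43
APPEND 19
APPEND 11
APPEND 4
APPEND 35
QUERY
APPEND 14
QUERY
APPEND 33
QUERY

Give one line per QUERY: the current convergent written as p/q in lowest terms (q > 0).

APPEND 4: p_0 = 4·1 + 0 = 4, q_0 = 4·0 + 1 = 1 → 4/1
APPEND 25: p_1 = 25·4 + 1 = 101, q_1 = 25·1 + 0 = 25 → 101/25
APPEND 5: p_2 = 5·101 + 4 = 509, q_2 = 5·25 + 1 = 126 → 509/126
APPEND 12: p_3 = 12·509 + 101 = 6209, q_3 = 12·126 + 25 = 1537 → 6209/1537
APPEND 43: p_4 = 43·6209 + 509 = 267496, q_4 = 43·1537 + 126 = 66217 → 267496/66217
APPEND 19: p_5 = 19·267496 + 6209 = 5088633, q_5 = 19·66217 + 1537 = 1259660 → 5088633/1259660
APPEND 11: p_6 = 11·5088633 + 267496 = 56242459, q_6 = 11·1259660 + 66217 = 13922477 → 56242459/13922477
APPEND 4: p_7 = 4·56242459 + 5088633 = 230058469, q_7 = 4·13922477 + 1259660 = 56949568 → 230058469/56949568
APPEND 35: p_8 = 35·230058469 + 56242459 = 8108288874, q_8 = 35·56949568 + 13922477 = 2007157357 → 8108288874/2007157357
APPEND 14: p_9 = 14·8108288874 + 230058469 = 113746102705, q_9 = 14·2007157357 + 56949568 = 28157152566 → 113746102705/28157152566
APPEND 33: p_10 = 33·113746102705 + 8108288874 = 3761729678139, q_10 = 33·28157152566 + 2007157357 = 931193192035 → 3761729678139/931193192035

101/25
509/126
6209/1537
8108288874/2007157357
113746102705/28157152566
3761729678139/931193192035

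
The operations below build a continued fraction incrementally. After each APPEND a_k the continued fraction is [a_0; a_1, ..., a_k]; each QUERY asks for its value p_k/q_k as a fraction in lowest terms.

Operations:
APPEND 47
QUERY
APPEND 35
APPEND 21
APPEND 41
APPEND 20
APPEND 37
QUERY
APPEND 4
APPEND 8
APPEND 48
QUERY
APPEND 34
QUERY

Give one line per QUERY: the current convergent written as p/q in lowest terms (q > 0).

APPEND 47: p_0 = 47·1 + 0 = 47, q_0 = 47·0 + 1 = 1 → 47/1
APPEND 35: p_1 = 35·47 + 1 = 1646, q_1 = 35·1 + 0 = 35 → 1646/35
APPEND 21: p_2 = 21·1646 + 47 = 34613, q_2 = 21·35 + 1 = 736 → 34613/736
APPEND 41: p_3 = 41·34613 + 1646 = 1420779, q_3 = 41·736 + 35 = 30211 → 1420779/30211
APPEND 20: p_4 = 20·1420779 + 34613 = 28450193, q_4 = 20·30211 + 736 = 604956 → 28450193/604956
APPEND 37: p_5 = 37·28450193 + 1420779 = 1054077920, q_5 = 37·604956 + 30211 = 22413583 → 1054077920/22413583
APPEND 4: p_6 = 4·1054077920 + 28450193 = 4244761873, q_6 = 4·22413583 + 604956 = 90259288 → 4244761873/90259288
APPEND 8: p_7 = 8·4244761873 + 1054077920 = 35012172904, q_7 = 8·90259288 + 22413583 = 744487887 → 35012172904/744487887
APPEND 48: p_8 = 48·35012172904 + 4244761873 = 1684829061265, q_8 = 48·744487887 + 90259288 = 35825677864 → 1684829061265/35825677864
APPEND 34: p_9 = 34·1684829061265 + 35012172904 = 57319200255914, q_9 = 34·35825677864 + 744487887 = 1218817535263 → 57319200255914/1218817535263

47/1
1054077920/22413583
1684829061265/35825677864
57319200255914/1218817535263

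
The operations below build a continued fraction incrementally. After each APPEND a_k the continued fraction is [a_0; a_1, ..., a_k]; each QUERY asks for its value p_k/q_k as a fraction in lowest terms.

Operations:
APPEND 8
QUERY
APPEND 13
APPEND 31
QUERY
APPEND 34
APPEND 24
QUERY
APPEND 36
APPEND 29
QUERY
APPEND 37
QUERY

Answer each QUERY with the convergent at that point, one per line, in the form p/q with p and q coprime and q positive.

APPEND 8: p_0 = 8·1 + 0 = 8, q_0 = 8·0 + 1 = 1 → 8/1
APPEND 13: p_1 = 13·8 + 1 = 105, q_1 = 13·1 + 0 = 13 → 105/13
APPEND 31: p_2 = 31·105 + 8 = 3263, q_2 = 31·13 + 1 = 404 → 3263/404
APPEND 34: p_3 = 34·3263 + 105 = 111047, q_3 = 34·404 + 13 = 13749 → 111047/13749
APPEND 24: p_4 = 24·111047 + 3263 = 2668391, q_4 = 24·13749 + 404 = 330380 → 2668391/330380
APPEND 36: p_5 = 36·2668391 + 111047 = 96173123, q_5 = 36·330380 + 13749 = 11907429 → 96173123/11907429
APPEND 29: p_6 = 29·96173123 + 2668391 = 2791688958, q_6 = 29·11907429 + 330380 = 345645821 → 2791688958/345645821
APPEND 37: p_7 = 37·2791688958 + 96173123 = 103388664569, q_7 = 37·345645821 + 11907429 = 12800802806 → 103388664569/12800802806

8/1
3263/404
2668391/330380
2791688958/345645821
103388664569/12800802806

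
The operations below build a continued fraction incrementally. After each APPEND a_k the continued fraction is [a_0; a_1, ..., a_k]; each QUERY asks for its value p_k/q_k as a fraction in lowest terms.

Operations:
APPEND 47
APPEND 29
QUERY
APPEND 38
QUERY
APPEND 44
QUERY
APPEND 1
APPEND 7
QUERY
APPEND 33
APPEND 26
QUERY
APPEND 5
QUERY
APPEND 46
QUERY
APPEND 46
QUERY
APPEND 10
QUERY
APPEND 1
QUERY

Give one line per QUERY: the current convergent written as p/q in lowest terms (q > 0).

APPEND 47: p_0 = 47·1 + 0 = 47, q_0 = 47·0 + 1 = 1 → 47/1
APPEND 29: p_1 = 29·47 + 1 = 1364, q_1 = 29·1 + 0 = 29 → 1364/29
APPEND 38: p_2 = 38·1364 + 47 = 51879, q_2 = 38·29 + 1 = 1103 → 51879/1103
APPEND 44: p_3 = 44·51879 + 1364 = 2284040, q_3 = 44·1103 + 29 = 48561 → 2284040/48561
APPEND 1: p_4 = 1·2284040 + 51879 = 2335919, q_4 = 1·48561 + 1103 = 49664 → 2335919/49664
APPEND 7: p_5 = 7·2335919 + 2284040 = 18635473, q_5 = 7·49664 + 48561 = 396209 → 18635473/396209
APPEND 33: p_6 = 33·18635473 + 2335919 = 617306528, q_6 = 33·396209 + 49664 = 13124561 → 617306528/13124561
APPEND 26: p_7 = 26·617306528 + 18635473 = 16068605201, q_7 = 26·13124561 + 396209 = 341634795 → 16068605201/341634795
APPEND 5: p_8 = 5·16068605201 + 617306528 = 80960332533, q_8 = 5·341634795 + 13124561 = 1721298536 → 80960332533/1721298536
APPEND 46: p_9 = 46·80960332533 + 16068605201 = 3740243901719, q_9 = 46·1721298536 + 341634795 = 79521367451 → 3740243901719/79521367451
APPEND 46: p_10 = 46·3740243901719 + 80960332533 = 172132179811607, q_10 = 46·79521367451 + 1721298536 = 3659704201282 → 172132179811607/3659704201282
APPEND 10: p_11 = 10·172132179811607 + 3740243901719 = 1725062042017789, q_11 = 10·3659704201282 + 79521367451 = 36676563380271 → 1725062042017789/36676563380271
APPEND 1: p_12 = 1·1725062042017789 + 172132179811607 = 1897194221829396, q_12 = 1·36676563380271 + 3659704201282 = 40336267581553 → 1897194221829396/40336267581553

1364/29
51879/1103
2284040/48561
18635473/396209
16068605201/341634795
80960332533/1721298536
3740243901719/79521367451
172132179811607/3659704201282
1725062042017789/36676563380271
1897194221829396/40336267581553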